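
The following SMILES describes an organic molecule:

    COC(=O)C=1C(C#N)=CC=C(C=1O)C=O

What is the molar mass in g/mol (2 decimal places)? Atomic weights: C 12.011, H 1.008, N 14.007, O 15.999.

First, the molecular formula is C10H7NO4 (counting implicit H from valence).
  C: 10 × 12.011 = 120.110
  H: 7 × 1.008 = 7.056
  N: 1 × 14.007 = 14.007
  O: 4 × 15.999 = 63.996
Sum: 10×12.011 + 7×1.008 + 1×14.007 + 4×15.999 = 205.169 → 205.17 g/mol.

205.17 g/mol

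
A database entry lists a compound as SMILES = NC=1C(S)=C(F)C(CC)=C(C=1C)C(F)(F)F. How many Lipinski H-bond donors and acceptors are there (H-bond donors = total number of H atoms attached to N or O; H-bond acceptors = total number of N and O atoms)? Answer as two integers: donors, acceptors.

2, 1

Donors: find every N or O and count the H atoms it carries.
  atom 1 (N): bond orders sum to 1 → 2 H
Lipinski HBD = 2.
Acceptors: N atoms = 1, O atoms = 0 → HBA = 1.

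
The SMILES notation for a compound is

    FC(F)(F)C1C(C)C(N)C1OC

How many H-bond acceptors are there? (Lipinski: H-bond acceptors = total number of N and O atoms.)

N atoms: 1; O atoms: 1.
Lipinski HBA = 1 + 1 = 2.

2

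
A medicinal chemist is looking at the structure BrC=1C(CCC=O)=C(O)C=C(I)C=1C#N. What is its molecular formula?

C10H7BrINO2

Walk through each heavy atom and fill implicit hydrogens from standard valence (C 4, N 3, O 2, S 2, halogen 1):
  atom 1: Br (halogen, monovalent) → 0 H
  atom 2: C, bond orders sum to 4 (valence 4) → 0 H
  atom 3: C, bond orders sum to 4 (valence 4) → 0 H
  atom 4: C, bond orders sum to 2 (valence 4) → 2 H
  atom 5: C, bond orders sum to 2 (valence 4) → 2 H
  atom 6: C, bond orders sum to 3 (valence 4) → 1 H
  atom 7: O, bond orders sum to 2 (valence 2) → 0 H
  atom 8: C, bond orders sum to 4 (valence 4) → 0 H
  atom 9: O, bond orders sum to 1 (valence 2) → 1 H
  atom 10: C, bond orders sum to 3 (valence 4) → 1 H
  atom 11: C, bond orders sum to 4 (valence 4) → 0 H
  atom 12: I (halogen, monovalent) → 0 H
  atom 13: C, bond orders sum to 4 (valence 4) → 0 H
  atom 14: C, bond orders sum to 4 (valence 4) → 0 H
  atom 15: N, bond orders sum to 3 (valence 3) → 0 H
Totals → C:10, H:7, Br:1, I:1, N:1, O:2.
In Hill order: C10H7BrINO2.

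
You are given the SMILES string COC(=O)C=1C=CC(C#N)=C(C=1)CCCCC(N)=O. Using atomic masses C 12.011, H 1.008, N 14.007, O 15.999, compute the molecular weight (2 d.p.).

260.29 g/mol

First, the molecular formula is C14H16N2O3 (counting implicit H from valence).
  C: 14 × 12.011 = 168.154
  H: 16 × 1.008 = 16.128
  N: 2 × 14.007 = 28.014
  O: 3 × 15.999 = 47.997
Sum: 14×12.011 + 16×1.008 + 2×14.007 + 3×15.999 = 260.293 → 260.29 g/mol.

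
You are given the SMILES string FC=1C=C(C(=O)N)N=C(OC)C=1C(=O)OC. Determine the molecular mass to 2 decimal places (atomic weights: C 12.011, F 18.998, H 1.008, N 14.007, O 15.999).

228.18 g/mol

First, the molecular formula is C9H9FN2O4 (counting implicit H from valence).
  C: 9 × 12.011 = 108.099
  F: 1 × 18.998 = 18.998
  H: 9 × 1.008 = 9.072
  N: 2 × 14.007 = 28.014
  O: 4 × 15.999 = 63.996
Sum: 9×12.011 + 1×18.998 + 9×1.008 + 2×14.007 + 4×15.999 = 228.179 → 228.18 g/mol.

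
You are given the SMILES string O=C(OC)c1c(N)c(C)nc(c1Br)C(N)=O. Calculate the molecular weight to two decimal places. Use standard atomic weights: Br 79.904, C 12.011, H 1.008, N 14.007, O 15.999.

First, the molecular formula is C9H10BrN3O3 (counting implicit H from valence).
  Br: 1 × 79.904 = 79.904
  C: 9 × 12.011 = 108.099
  H: 10 × 1.008 = 10.080
  N: 3 × 14.007 = 42.021
  O: 3 × 15.999 = 47.997
Sum: 1×79.904 + 9×12.011 + 10×1.008 + 3×14.007 + 3×15.999 = 288.101 → 288.10 g/mol.

288.10 g/mol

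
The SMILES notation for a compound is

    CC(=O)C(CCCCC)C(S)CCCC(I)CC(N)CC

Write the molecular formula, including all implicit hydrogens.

C17H34INOS

Walk through each heavy atom and fill implicit hydrogens from standard valence (C 4, N 3, O 2, S 2, halogen 1):
  atom 1: C, bond orders sum to 1 (valence 4) → 3 H
  atom 2: C, bond orders sum to 4 (valence 4) → 0 H
  atom 3: O, bond orders sum to 2 (valence 2) → 0 H
  atom 4: C, bond orders sum to 3 (valence 4) → 1 H
  atom 5: C, bond orders sum to 2 (valence 4) → 2 H
  atom 6: C, bond orders sum to 2 (valence 4) → 2 H
  atom 7: C, bond orders sum to 2 (valence 4) → 2 H
  atom 8: C, bond orders sum to 2 (valence 4) → 2 H
  atom 9: C, bond orders sum to 1 (valence 4) → 3 H
  atom 10: C, bond orders sum to 3 (valence 4) → 1 H
  atom 11: S, bond orders sum to 1 (valence 2) → 1 H
  atom 12: C, bond orders sum to 2 (valence 4) → 2 H
  atom 13: C, bond orders sum to 2 (valence 4) → 2 H
  atom 14: C, bond orders sum to 2 (valence 4) → 2 H
  atom 15: C, bond orders sum to 3 (valence 4) → 1 H
  atom 16: I (halogen, monovalent) → 0 H
  atom 17: C, bond orders sum to 2 (valence 4) → 2 H
  atom 18: C, bond orders sum to 3 (valence 4) → 1 H
  atom 19: N, bond orders sum to 1 (valence 3) → 2 H
  atom 20: C, bond orders sum to 2 (valence 4) → 2 H
  atom 21: C, bond orders sum to 1 (valence 4) → 3 H
Totals → C:17, H:34, I:1, N:1, O:1, S:1.
In Hill order: C17H34INOS.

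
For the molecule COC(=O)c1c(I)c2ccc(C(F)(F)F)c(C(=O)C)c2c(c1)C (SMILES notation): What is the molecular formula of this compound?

Walk through each heavy atom and fill implicit hydrogens from standard valence (C 4, N 3, O 2, S 2, halogen 1); for lowercase aromatic atoms, an aromatic c carries 1 H when it has two neighbours and 0 H with three, and aromatic n carries 0 H:
  atom 1: C, bond orders sum to 1 (valence 4) → 3 H
  atom 2: O, bond orders sum to 2 (valence 2) → 0 H
  atom 3: C, bond orders sum to 4 (valence 4) → 0 H
  atom 4: O, bond orders sum to 2 (valence 2) → 0 H
  atom 5: aromatic c, 3 neighbours → 0 H
  atom 6: aromatic c, 3 neighbours → 0 H
  atom 7: I (halogen, monovalent) → 0 H
  atom 8: aromatic c, 3 neighbours → 0 H
  atom 9: aromatic c, 2 neighbours → 1 H
  atom 10: aromatic c, 2 neighbours → 1 H
  atom 11: aromatic c, 3 neighbours → 0 H
  atom 12: C, bond orders sum to 4 (valence 4) → 0 H
  atom 13: F (halogen, monovalent) → 0 H
  atom 14: F (halogen, monovalent) → 0 H
  atom 15: F (halogen, monovalent) → 0 H
  atom 16: aromatic c, 3 neighbours → 0 H
  atom 17: C, bond orders sum to 4 (valence 4) → 0 H
  atom 18: O, bond orders sum to 2 (valence 2) → 0 H
  atom 19: C, bond orders sum to 1 (valence 4) → 3 H
  atom 20: aromatic c, 3 neighbours → 0 H
  atom 21: aromatic c, 3 neighbours → 0 H
  atom 22: aromatic c, 2 neighbours → 1 H
  atom 23: C, bond orders sum to 1 (valence 4) → 3 H
Totals → C:16, H:12, F:3, I:1, O:3.
In Hill order: C16H12F3IO3.

C16H12F3IO3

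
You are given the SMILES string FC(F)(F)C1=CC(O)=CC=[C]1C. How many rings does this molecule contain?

In SMILES, each pair of matching ring-closure digits denotes one ring-closing bond; the number of such bonds equals the number of independent rings.
Ring-closure bonds here: 1.

1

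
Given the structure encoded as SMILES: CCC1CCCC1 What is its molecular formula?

C7H14

Walk through each heavy atom and fill implicit hydrogens from standard valence (C 4, N 3, O 2, S 2, halogen 1):
  atom 1: C, bond orders sum to 1 (valence 4) → 3 H
  atom 2: C, bond orders sum to 2 (valence 4) → 2 H
  atom 3: C, bond orders sum to 3 (valence 4) → 1 H
  atom 4: C, bond orders sum to 2 (valence 4) → 2 H
  atom 5: C, bond orders sum to 2 (valence 4) → 2 H
  atom 6: C, bond orders sum to 2 (valence 4) → 2 H
  atom 7: C, bond orders sum to 2 (valence 4) → 2 H
Totals → C:7, H:14.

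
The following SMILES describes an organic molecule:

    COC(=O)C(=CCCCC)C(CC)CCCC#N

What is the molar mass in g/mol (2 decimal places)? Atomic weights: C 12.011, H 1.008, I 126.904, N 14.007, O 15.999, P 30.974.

First, the molecular formula is C15H25NO2 (counting implicit H from valence).
  C: 15 × 12.011 = 180.165
  H: 25 × 1.008 = 25.200
  N: 1 × 14.007 = 14.007
  O: 2 × 15.999 = 31.998
Sum: 15×12.011 + 25×1.008 + 1×14.007 + 2×15.999 = 251.370 → 251.37 g/mol.

251.37 g/mol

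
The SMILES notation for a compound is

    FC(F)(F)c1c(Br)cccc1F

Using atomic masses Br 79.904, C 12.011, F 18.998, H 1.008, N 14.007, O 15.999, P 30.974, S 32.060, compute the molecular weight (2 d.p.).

First, the molecular formula is C7H3BrF4 (counting implicit H from valence).
  Br: 1 × 79.904 = 79.904
  C: 7 × 12.011 = 84.077
  F: 4 × 18.998 = 75.992
  H: 3 × 1.008 = 3.024
Sum: 1×79.904 + 7×12.011 + 4×18.998 + 3×1.008 = 242.997 → 243.00 g/mol.

243.00 g/mol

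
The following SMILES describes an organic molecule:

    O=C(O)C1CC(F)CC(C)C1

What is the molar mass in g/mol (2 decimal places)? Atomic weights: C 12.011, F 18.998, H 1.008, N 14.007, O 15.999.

First, the molecular formula is C8H13FO2 (counting implicit H from valence).
  C: 8 × 12.011 = 96.088
  F: 1 × 18.998 = 18.998
  H: 13 × 1.008 = 13.104
  O: 2 × 15.999 = 31.998
Sum: 8×12.011 + 1×18.998 + 13×1.008 + 2×15.999 = 160.188 → 160.19 g/mol.

160.19 g/mol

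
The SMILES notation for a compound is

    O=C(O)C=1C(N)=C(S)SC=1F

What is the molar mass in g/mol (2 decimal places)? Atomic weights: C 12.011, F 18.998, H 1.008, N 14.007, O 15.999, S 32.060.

193.21 g/mol

First, the molecular formula is C5H4FNO2S2 (counting implicit H from valence).
  C: 5 × 12.011 = 60.055
  F: 1 × 18.998 = 18.998
  H: 4 × 1.008 = 4.032
  N: 1 × 14.007 = 14.007
  O: 2 × 15.999 = 31.998
  S: 2 × 32.060 = 64.120
Sum: 5×12.011 + 1×18.998 + 4×1.008 + 1×14.007 + 2×15.999 + 2×32.060 = 193.210 → 193.21 g/mol.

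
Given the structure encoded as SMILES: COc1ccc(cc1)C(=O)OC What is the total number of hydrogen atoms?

10

Walk through each heavy atom and fill implicit hydrogens from standard valence (C 4, N 3, O 2, S 2, halogen 1); for lowercase aromatic atoms, an aromatic c carries 1 H when it has two neighbours and 0 H with three, and aromatic n carries 0 H:
  atom 1: C, bond orders sum to 1 (valence 4) → 3 H
  atom 2: O, bond orders sum to 2 (valence 2) → 0 H
  atom 3: aromatic c, 3 neighbours → 0 H
  atom 4: aromatic c, 2 neighbours → 1 H
  atom 5: aromatic c, 2 neighbours → 1 H
  atom 6: aromatic c, 3 neighbours → 0 H
  atom 7: aromatic c, 2 neighbours → 1 H
  atom 8: aromatic c, 2 neighbours → 1 H
  atom 9: C, bond orders sum to 4 (valence 4) → 0 H
  atom 10: O, bond orders sum to 2 (valence 2) → 0 H
  atom 11: O, bond orders sum to 2 (valence 2) → 0 H
  atom 12: C, bond orders sum to 1 (valence 4) → 3 H
Total hydrogens: 10.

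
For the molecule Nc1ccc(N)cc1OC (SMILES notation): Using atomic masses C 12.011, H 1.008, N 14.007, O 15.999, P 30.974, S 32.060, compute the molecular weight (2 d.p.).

138.17 g/mol

First, the molecular formula is C7H10N2O (counting implicit H from valence).
  C: 7 × 12.011 = 84.077
  H: 10 × 1.008 = 10.080
  N: 2 × 14.007 = 28.014
  O: 1 × 15.999 = 15.999
Sum: 7×12.011 + 10×1.008 + 2×14.007 + 1×15.999 = 138.170 → 138.17 g/mol.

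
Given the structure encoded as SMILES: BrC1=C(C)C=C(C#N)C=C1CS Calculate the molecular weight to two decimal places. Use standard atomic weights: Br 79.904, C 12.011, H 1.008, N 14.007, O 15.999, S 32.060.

242.13 g/mol

First, the molecular formula is C9H8BrNS (counting implicit H from valence).
  Br: 1 × 79.904 = 79.904
  C: 9 × 12.011 = 108.099
  H: 8 × 1.008 = 8.064
  N: 1 × 14.007 = 14.007
  S: 1 × 32.060 = 32.060
Sum: 1×79.904 + 9×12.011 + 8×1.008 + 1×14.007 + 1×32.060 = 242.134 → 242.13 g/mol.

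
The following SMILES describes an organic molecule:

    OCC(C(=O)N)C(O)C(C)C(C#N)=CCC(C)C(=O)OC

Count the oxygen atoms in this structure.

Scan the SMILES for O atoms (remember two-letter symbols like Cl and Br are single atoms).
Oxygen count: 5.

5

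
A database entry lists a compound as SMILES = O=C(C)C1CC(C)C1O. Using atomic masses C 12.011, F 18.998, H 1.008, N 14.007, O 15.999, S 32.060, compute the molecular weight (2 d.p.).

128.17 g/mol

First, the molecular formula is C7H12O2 (counting implicit H from valence).
  C: 7 × 12.011 = 84.077
  H: 12 × 1.008 = 12.096
  O: 2 × 15.999 = 31.998
Sum: 7×12.011 + 12×1.008 + 2×15.999 = 128.171 → 128.17 g/mol.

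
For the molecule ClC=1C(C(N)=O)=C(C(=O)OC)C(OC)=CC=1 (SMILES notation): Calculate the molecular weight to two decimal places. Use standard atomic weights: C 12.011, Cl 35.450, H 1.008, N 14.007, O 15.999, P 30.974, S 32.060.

First, the molecular formula is C10H10ClNO4 (counting implicit H from valence).
  C: 10 × 12.011 = 120.110
  Cl: 1 × 35.450 = 35.450
  H: 10 × 1.008 = 10.080
  N: 1 × 14.007 = 14.007
  O: 4 × 15.999 = 63.996
Sum: 10×12.011 + 1×35.450 + 10×1.008 + 1×14.007 + 4×15.999 = 243.643 → 243.64 g/mol.

243.64 g/mol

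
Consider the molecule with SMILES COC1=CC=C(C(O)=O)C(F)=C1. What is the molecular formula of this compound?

Walk through each heavy atom and fill implicit hydrogens from standard valence (C 4, N 3, O 2, S 2, halogen 1):
  atom 1: C, bond orders sum to 1 (valence 4) → 3 H
  atom 2: O, bond orders sum to 2 (valence 2) → 0 H
  atom 3: C, bond orders sum to 4 (valence 4) → 0 H
  atom 4: C, bond orders sum to 3 (valence 4) → 1 H
  atom 5: C, bond orders sum to 3 (valence 4) → 1 H
  atom 6: C, bond orders sum to 4 (valence 4) → 0 H
  atom 7: C, bond orders sum to 4 (valence 4) → 0 H
  atom 8: O, bond orders sum to 1 (valence 2) → 1 H
  atom 9: O, bond orders sum to 2 (valence 2) → 0 H
  atom 10: C, bond orders sum to 4 (valence 4) → 0 H
  atom 11: F (halogen, monovalent) → 0 H
  atom 12: C, bond orders sum to 3 (valence 4) → 1 H
Totals → C:8, H:7, F:1, O:3.

C8H7FO3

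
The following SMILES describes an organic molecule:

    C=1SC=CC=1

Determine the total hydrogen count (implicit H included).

4

Walk through each heavy atom and fill implicit hydrogens from standard valence (C 4, N 3, O 2, S 2, halogen 1):
  atom 1: C, bond orders sum to 3 (valence 4) → 1 H
  atom 2: S, bond orders sum to 2 (valence 2) → 0 H
  atom 3: C, bond orders sum to 3 (valence 4) → 1 H
  atom 4: C, bond orders sum to 3 (valence 4) → 1 H
  atom 5: C, bond orders sum to 3 (valence 4) → 1 H
Total hydrogens: 4.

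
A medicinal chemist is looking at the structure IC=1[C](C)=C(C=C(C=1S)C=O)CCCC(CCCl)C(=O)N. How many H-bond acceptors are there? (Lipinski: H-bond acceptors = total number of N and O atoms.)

N atoms: 1; O atoms: 2.
Lipinski HBA = 1 + 2 = 3.

3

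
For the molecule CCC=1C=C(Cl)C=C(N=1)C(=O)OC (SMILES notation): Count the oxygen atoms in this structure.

Scan the SMILES for O atoms (remember two-letter symbols like Cl and Br are single atoms).
Oxygen count: 2.

2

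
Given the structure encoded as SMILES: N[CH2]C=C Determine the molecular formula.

Walk through each heavy atom and fill implicit hydrogens from standard valence (C 4, N 3, O 2, S 2, halogen 1):
  atom 1: N, bond orders sum to 1 (valence 3) → 2 H
  atom 2: C with explicit H count 2
  atom 3: C, bond orders sum to 3 (valence 4) → 1 H
  atom 4: C, bond orders sum to 2 (valence 4) → 2 H
Totals → C:3, H:7, N:1.

C3H7N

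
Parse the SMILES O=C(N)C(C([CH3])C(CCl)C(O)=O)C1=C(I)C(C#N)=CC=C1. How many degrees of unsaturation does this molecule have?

Degree of unsaturation = (number of rings) + (number of π bonds).
Ring closures in the SMILES: 1.
π bonds: 5 double bonds (each 1 DoU), 1 triple bond (each 2 DoU) → 7 DoU from unsaturation.
Total DoU = 1 + 7 = 8.

8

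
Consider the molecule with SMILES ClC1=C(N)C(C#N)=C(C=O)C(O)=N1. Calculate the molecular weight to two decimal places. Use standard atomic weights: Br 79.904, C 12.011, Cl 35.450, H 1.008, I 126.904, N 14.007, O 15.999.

197.58 g/mol

First, the molecular formula is C7H4ClN3O2 (counting implicit H from valence).
  C: 7 × 12.011 = 84.077
  Cl: 1 × 35.450 = 35.450
  H: 4 × 1.008 = 4.032
  N: 3 × 14.007 = 42.021
  O: 2 × 15.999 = 31.998
Sum: 7×12.011 + 1×35.450 + 4×1.008 + 3×14.007 + 2×15.999 = 197.578 → 197.58 g/mol.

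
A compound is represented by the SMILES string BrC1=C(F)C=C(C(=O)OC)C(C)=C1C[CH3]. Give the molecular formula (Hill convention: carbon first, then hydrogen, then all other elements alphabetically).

C11H12BrFO2

Walk through each heavy atom and fill implicit hydrogens from standard valence (C 4, N 3, O 2, S 2, halogen 1):
  atom 1: Br (halogen, monovalent) → 0 H
  atom 2: C, bond orders sum to 4 (valence 4) → 0 H
  atom 3: C, bond orders sum to 4 (valence 4) → 0 H
  atom 4: F (halogen, monovalent) → 0 H
  atom 5: C, bond orders sum to 3 (valence 4) → 1 H
  atom 6: C, bond orders sum to 4 (valence 4) → 0 H
  atom 7: C, bond orders sum to 4 (valence 4) → 0 H
  atom 8: O, bond orders sum to 2 (valence 2) → 0 H
  atom 9: O, bond orders sum to 2 (valence 2) → 0 H
  atom 10: C, bond orders sum to 1 (valence 4) → 3 H
  atom 11: C, bond orders sum to 4 (valence 4) → 0 H
  atom 12: C, bond orders sum to 1 (valence 4) → 3 H
  atom 13: C, bond orders sum to 4 (valence 4) → 0 H
  atom 14: C, bond orders sum to 2 (valence 4) → 2 H
  atom 15: C with explicit H count 3
Totals → C:11, H:12, Br:1, F:1, O:2.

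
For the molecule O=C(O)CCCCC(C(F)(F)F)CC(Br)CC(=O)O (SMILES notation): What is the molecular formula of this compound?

C11H16BrF3O4

Walk through each heavy atom and fill implicit hydrogens from standard valence (C 4, N 3, O 2, S 2, halogen 1):
  atom 1: O, bond orders sum to 2 (valence 2) → 0 H
  atom 2: C, bond orders sum to 4 (valence 4) → 0 H
  atom 3: O, bond orders sum to 1 (valence 2) → 1 H
  atom 4: C, bond orders sum to 2 (valence 4) → 2 H
  atom 5: C, bond orders sum to 2 (valence 4) → 2 H
  atom 6: C, bond orders sum to 2 (valence 4) → 2 H
  atom 7: C, bond orders sum to 2 (valence 4) → 2 H
  atom 8: C, bond orders sum to 3 (valence 4) → 1 H
  atom 9: C, bond orders sum to 4 (valence 4) → 0 H
  atom 10: F (halogen, monovalent) → 0 H
  atom 11: F (halogen, monovalent) → 0 H
  atom 12: F (halogen, monovalent) → 0 H
  atom 13: C, bond orders sum to 2 (valence 4) → 2 H
  atom 14: C, bond orders sum to 3 (valence 4) → 1 H
  atom 15: Br (halogen, monovalent) → 0 H
  atom 16: C, bond orders sum to 2 (valence 4) → 2 H
  atom 17: C, bond orders sum to 4 (valence 4) → 0 H
  atom 18: O, bond orders sum to 2 (valence 2) → 0 H
  atom 19: O, bond orders sum to 1 (valence 2) → 1 H
Totals → C:11, H:16, Br:1, F:3, O:4.
In Hill order: C11H16BrF3O4.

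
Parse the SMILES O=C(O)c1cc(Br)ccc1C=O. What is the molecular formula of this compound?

C8H5BrO3

Walk through each heavy atom and fill implicit hydrogens from standard valence (C 4, N 3, O 2, S 2, halogen 1); for lowercase aromatic atoms, an aromatic c carries 1 H when it has two neighbours and 0 H with three, and aromatic n carries 0 H:
  atom 1: O, bond orders sum to 2 (valence 2) → 0 H
  atom 2: C, bond orders sum to 4 (valence 4) → 0 H
  atom 3: O, bond orders sum to 1 (valence 2) → 1 H
  atom 4: aromatic c, 3 neighbours → 0 H
  atom 5: aromatic c, 2 neighbours → 1 H
  atom 6: aromatic c, 3 neighbours → 0 H
  atom 7: Br (halogen, monovalent) → 0 H
  atom 8: aromatic c, 2 neighbours → 1 H
  atom 9: aromatic c, 2 neighbours → 1 H
  atom 10: aromatic c, 3 neighbours → 0 H
  atom 11: C, bond orders sum to 3 (valence 4) → 1 H
  atom 12: O, bond orders sum to 2 (valence 2) → 0 H
Totals → C:8, H:5, Br:1, O:3.
In Hill order: C8H5BrO3.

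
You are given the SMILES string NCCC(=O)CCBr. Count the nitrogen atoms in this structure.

Scan the SMILES for N atoms (remember two-letter symbols like Cl and Br are single atoms).
Nitrogen count: 1.

1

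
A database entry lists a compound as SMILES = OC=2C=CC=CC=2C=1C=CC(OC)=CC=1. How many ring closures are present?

In SMILES, each pair of matching ring-closure digits denotes one ring-closing bond; the number of such bonds equals the number of independent rings.
Ring-closure bonds here: 2.

2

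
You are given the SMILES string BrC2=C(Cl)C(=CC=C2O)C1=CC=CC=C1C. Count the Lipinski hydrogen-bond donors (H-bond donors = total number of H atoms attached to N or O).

1

Donors: find every N or O and count the H atoms it carries.
  atom 9 (O): bond orders sum to 1 → 1 H
Lipinski HBD = 1.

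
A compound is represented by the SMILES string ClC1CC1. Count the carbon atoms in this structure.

3

Count every carbon token in the SMILES (each C, including those in ring-closure positions and inside branches).
Carbon count: 3.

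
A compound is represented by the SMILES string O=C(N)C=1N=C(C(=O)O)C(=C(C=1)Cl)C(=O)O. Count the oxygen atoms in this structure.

5

Scan the SMILES for O atoms (remember two-letter symbols like Cl and Br are single atoms).
Oxygen count: 5.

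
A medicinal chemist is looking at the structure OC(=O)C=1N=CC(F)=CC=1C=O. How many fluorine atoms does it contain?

1

Scan the SMILES for F atoms (remember two-letter symbols like Cl and Br are single atoms).
Fluorine count: 1.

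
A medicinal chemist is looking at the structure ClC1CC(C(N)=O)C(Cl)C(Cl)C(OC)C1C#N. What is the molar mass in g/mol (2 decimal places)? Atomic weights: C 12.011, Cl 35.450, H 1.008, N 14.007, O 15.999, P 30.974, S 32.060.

First, the molecular formula is C10H13Cl3N2O2 (counting implicit H from valence).
  C: 10 × 12.011 = 120.110
  Cl: 3 × 35.450 = 106.350
  H: 13 × 1.008 = 13.104
  N: 2 × 14.007 = 28.014
  O: 2 × 15.999 = 31.998
Sum: 10×12.011 + 3×35.450 + 13×1.008 + 2×14.007 + 2×15.999 = 299.576 → 299.58 g/mol.

299.58 g/mol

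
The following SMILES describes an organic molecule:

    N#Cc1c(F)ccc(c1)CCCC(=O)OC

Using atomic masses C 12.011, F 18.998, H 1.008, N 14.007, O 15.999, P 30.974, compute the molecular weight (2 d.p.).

221.23 g/mol

First, the molecular formula is C12H12FNO2 (counting implicit H from valence).
  C: 12 × 12.011 = 144.132
  F: 1 × 18.998 = 18.998
  H: 12 × 1.008 = 12.096
  N: 1 × 14.007 = 14.007
  O: 2 × 15.999 = 31.998
Sum: 12×12.011 + 1×18.998 + 12×1.008 + 1×14.007 + 2×15.999 = 221.231 → 221.23 g/mol.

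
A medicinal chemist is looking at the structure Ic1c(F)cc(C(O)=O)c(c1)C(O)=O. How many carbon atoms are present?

Count every carbon token in the SMILES (each C, including those in ring-closure positions and inside branches).
Carbon count: 8.

8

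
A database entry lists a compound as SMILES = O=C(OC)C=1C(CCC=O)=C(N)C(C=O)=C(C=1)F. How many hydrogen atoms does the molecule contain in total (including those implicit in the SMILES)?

12

Walk through each heavy atom and fill implicit hydrogens from standard valence (C 4, N 3, O 2, S 2, halogen 1):
  atom 1: O, bond orders sum to 2 (valence 2) → 0 H
  atom 2: C, bond orders sum to 4 (valence 4) → 0 H
  atom 3: O, bond orders sum to 2 (valence 2) → 0 H
  atom 4: C, bond orders sum to 1 (valence 4) → 3 H
  atom 5: C, bond orders sum to 4 (valence 4) → 0 H
  atom 6: C, bond orders sum to 4 (valence 4) → 0 H
  atom 7: C, bond orders sum to 2 (valence 4) → 2 H
  atom 8: C, bond orders sum to 2 (valence 4) → 2 H
  atom 9: C, bond orders sum to 3 (valence 4) → 1 H
  atom 10: O, bond orders sum to 2 (valence 2) → 0 H
  atom 11: C, bond orders sum to 4 (valence 4) → 0 H
  atom 12: N, bond orders sum to 1 (valence 3) → 2 H
  atom 13: C, bond orders sum to 4 (valence 4) → 0 H
  atom 14: C, bond orders sum to 3 (valence 4) → 1 H
  atom 15: O, bond orders sum to 2 (valence 2) → 0 H
  atom 16: C, bond orders sum to 4 (valence 4) → 0 H
  atom 17: C, bond orders sum to 3 (valence 4) → 1 H
  atom 18: F (halogen, monovalent) → 0 H
Total hydrogens: 12.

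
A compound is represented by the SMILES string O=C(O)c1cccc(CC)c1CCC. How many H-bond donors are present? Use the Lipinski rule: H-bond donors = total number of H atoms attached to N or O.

Donors: find every N or O and count the H atoms it carries.
  atom 1 (O): bond orders sum to 2 → 0 H
  atom 3 (O): bond orders sum to 1 → 1 H
Lipinski HBD = 1.

1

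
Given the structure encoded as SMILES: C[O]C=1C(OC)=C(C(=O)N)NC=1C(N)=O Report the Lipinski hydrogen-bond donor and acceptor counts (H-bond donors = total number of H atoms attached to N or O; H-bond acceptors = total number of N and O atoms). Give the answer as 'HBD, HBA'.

5, 7

Donors: find every N or O and count the H atoms it carries.
  atom 2 (O): bond orders sum to 2 → 0 H
  atom 5 (O): bond orders sum to 2 → 0 H
  atom 9 (O): bond orders sum to 2 → 0 H
  atom 10 (N): bond orders sum to 1 → 2 H
  atom 11 (N): bond orders sum to 2 → 1 H
  atom 14 (N): bond orders sum to 1 → 2 H
  atom 15 (O): bond orders sum to 2 → 0 H
Lipinski HBD = 5.
Acceptors: N atoms = 3, O atoms = 4 → HBA = 7.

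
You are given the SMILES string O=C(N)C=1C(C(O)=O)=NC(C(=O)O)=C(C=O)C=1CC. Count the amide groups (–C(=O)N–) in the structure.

1

The amide motif appears at heavy-atom position 2 in the SMILES.
Other groups present: 1 aldehyde, 2 carboxylic acid.
Amide count: 1.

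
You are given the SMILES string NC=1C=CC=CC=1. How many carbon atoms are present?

Count every carbon token in the SMILES (each C, including those in ring-closure positions and inside branches).
Carbon count: 6.

6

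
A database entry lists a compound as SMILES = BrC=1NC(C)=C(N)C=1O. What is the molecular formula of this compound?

Walk through each heavy atom and fill implicit hydrogens from standard valence (C 4, N 3, O 2, S 2, halogen 1):
  atom 1: Br (halogen, monovalent) → 0 H
  atom 2: C, bond orders sum to 4 (valence 4) → 0 H
  atom 3: N, bond orders sum to 2 (valence 3) → 1 H
  atom 4: C, bond orders sum to 4 (valence 4) → 0 H
  atom 5: C, bond orders sum to 1 (valence 4) → 3 H
  atom 6: C, bond orders sum to 4 (valence 4) → 0 H
  atom 7: N, bond orders sum to 1 (valence 3) → 2 H
  atom 8: C, bond orders sum to 4 (valence 4) → 0 H
  atom 9: O, bond orders sum to 1 (valence 2) → 1 H
Totals → C:5, H:7, Br:1, N:2, O:1.
In Hill order: C5H7BrN2O.

C5H7BrN2O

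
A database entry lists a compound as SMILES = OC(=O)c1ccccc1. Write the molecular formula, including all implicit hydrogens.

C7H6O2

Walk through each heavy atom and fill implicit hydrogens from standard valence (C 4, N 3, O 2, S 2, halogen 1); for lowercase aromatic atoms, an aromatic c carries 1 H when it has two neighbours and 0 H with three, and aromatic n carries 0 H:
  atom 1: O, bond orders sum to 1 (valence 2) → 1 H
  atom 2: C, bond orders sum to 4 (valence 4) → 0 H
  atom 3: O, bond orders sum to 2 (valence 2) → 0 H
  atom 4: aromatic c, 3 neighbours → 0 H
  atom 5: aromatic c, 2 neighbours → 1 H
  atom 6: aromatic c, 2 neighbours → 1 H
  atom 7: aromatic c, 2 neighbours → 1 H
  atom 8: aromatic c, 2 neighbours → 1 H
  atom 9: aromatic c, 2 neighbours → 1 H
Totals → C:7, H:6, O:2.
In Hill order: C7H6O2.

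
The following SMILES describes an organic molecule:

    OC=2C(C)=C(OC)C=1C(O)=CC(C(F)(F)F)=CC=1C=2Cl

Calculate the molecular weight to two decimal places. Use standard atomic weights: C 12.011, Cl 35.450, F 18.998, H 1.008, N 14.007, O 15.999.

First, the molecular formula is C13H10ClF3O3 (counting implicit H from valence).
  C: 13 × 12.011 = 156.143
  Cl: 1 × 35.450 = 35.450
  F: 3 × 18.998 = 56.994
  H: 10 × 1.008 = 10.080
  O: 3 × 15.999 = 47.997
Sum: 13×12.011 + 1×35.450 + 3×18.998 + 10×1.008 + 3×15.999 = 306.664 → 306.66 g/mol.

306.66 g/mol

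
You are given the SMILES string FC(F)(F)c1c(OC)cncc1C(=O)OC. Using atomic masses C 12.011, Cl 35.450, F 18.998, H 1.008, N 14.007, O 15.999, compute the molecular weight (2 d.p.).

First, the molecular formula is C9H8F3NO3 (counting implicit H from valence).
  C: 9 × 12.011 = 108.099
  F: 3 × 18.998 = 56.994
  H: 8 × 1.008 = 8.064
  N: 1 × 14.007 = 14.007
  O: 3 × 15.999 = 47.997
Sum: 9×12.011 + 3×18.998 + 8×1.008 + 1×14.007 + 3×15.999 = 235.161 → 235.16 g/mol.

235.16 g/mol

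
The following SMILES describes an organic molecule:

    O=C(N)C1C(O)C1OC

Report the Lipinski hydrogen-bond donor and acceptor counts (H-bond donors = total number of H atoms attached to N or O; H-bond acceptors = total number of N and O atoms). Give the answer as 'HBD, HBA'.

Donors: find every N or O and count the H atoms it carries.
  atom 1 (O): bond orders sum to 2 → 0 H
  atom 3 (N): bond orders sum to 1 → 2 H
  atom 6 (O): bond orders sum to 1 → 1 H
  atom 8 (O): bond orders sum to 2 → 0 H
Lipinski HBD = 3.
Acceptors: N atoms = 1, O atoms = 3 → HBA = 4.

3, 4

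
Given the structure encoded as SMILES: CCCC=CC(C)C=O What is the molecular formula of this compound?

Walk through each heavy atom and fill implicit hydrogens from standard valence (C 4, N 3, O 2, S 2, halogen 1):
  atom 1: C, bond orders sum to 1 (valence 4) → 3 H
  atom 2: C, bond orders sum to 2 (valence 4) → 2 H
  atom 3: C, bond orders sum to 2 (valence 4) → 2 H
  atom 4: C, bond orders sum to 3 (valence 4) → 1 H
  atom 5: C, bond orders sum to 3 (valence 4) → 1 H
  atom 6: C, bond orders sum to 3 (valence 4) → 1 H
  atom 7: C, bond orders sum to 1 (valence 4) → 3 H
  atom 8: C, bond orders sum to 3 (valence 4) → 1 H
  atom 9: O, bond orders sum to 2 (valence 2) → 0 H
Totals → C:8, H:14, O:1.

C8H14O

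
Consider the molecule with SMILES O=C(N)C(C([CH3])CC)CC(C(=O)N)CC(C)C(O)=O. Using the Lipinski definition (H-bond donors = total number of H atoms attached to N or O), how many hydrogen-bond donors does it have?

5

Donors: find every N or O and count the H atoms it carries.
  atom 1 (O): bond orders sum to 2 → 0 H
  atom 3 (N): bond orders sum to 1 → 2 H
  atom 12 (O): bond orders sum to 2 → 0 H
  atom 13 (N): bond orders sum to 1 → 2 H
  atom 18 (O): bond orders sum to 1 → 1 H
  atom 19 (O): bond orders sum to 2 → 0 H
Lipinski HBD = 5.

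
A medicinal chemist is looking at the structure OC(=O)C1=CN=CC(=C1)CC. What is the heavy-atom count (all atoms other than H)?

Every atom symbol written in the SMILES (organic subset) is one heavy atom; implicit H are not written.
Heavy atoms by element → C:8, N:1, O:2.
Total: 11.

11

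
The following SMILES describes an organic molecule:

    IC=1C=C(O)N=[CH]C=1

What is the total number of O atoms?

1

Scan the SMILES for O atoms (remember two-letter symbols like Cl and Br are single atoms).
Oxygen count: 1.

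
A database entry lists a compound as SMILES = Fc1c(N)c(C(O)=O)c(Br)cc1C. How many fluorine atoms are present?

Scan the SMILES for F atoms (remember two-letter symbols like Cl and Br are single atoms).
Fluorine count: 1.

1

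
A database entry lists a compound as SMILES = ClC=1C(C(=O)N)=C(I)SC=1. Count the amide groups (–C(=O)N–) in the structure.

The amide motif appears at heavy-atom position 4 in the SMILES.
Amide count: 1.

1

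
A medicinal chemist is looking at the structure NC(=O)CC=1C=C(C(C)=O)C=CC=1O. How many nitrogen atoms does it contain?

Scan the SMILES for N atoms (remember two-letter symbols like Cl and Br are single atoms).
Nitrogen count: 1.

1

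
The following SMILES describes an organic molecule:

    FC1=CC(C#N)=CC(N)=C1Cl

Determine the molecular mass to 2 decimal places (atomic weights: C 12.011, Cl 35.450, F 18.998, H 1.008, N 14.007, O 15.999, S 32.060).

170.57 g/mol

First, the molecular formula is C7H4ClFN2 (counting implicit H from valence).
  C: 7 × 12.011 = 84.077
  Cl: 1 × 35.450 = 35.450
  F: 1 × 18.998 = 18.998
  H: 4 × 1.008 = 4.032
  N: 2 × 14.007 = 28.014
Sum: 7×12.011 + 1×35.450 + 1×18.998 + 4×1.008 + 2×14.007 = 170.571 → 170.57 g/mol.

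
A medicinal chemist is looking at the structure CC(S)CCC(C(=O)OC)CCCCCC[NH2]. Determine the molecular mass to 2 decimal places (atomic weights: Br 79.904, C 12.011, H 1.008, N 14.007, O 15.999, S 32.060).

261.42 g/mol

First, the molecular formula is C13H27NO2S (counting implicit H from valence).
  C: 13 × 12.011 = 156.143
  H: 27 × 1.008 = 27.216
  N: 1 × 14.007 = 14.007
  O: 2 × 15.999 = 31.998
  S: 1 × 32.060 = 32.060
Sum: 13×12.011 + 27×1.008 + 1×14.007 + 2×15.999 + 1×32.060 = 261.424 → 261.42 g/mol.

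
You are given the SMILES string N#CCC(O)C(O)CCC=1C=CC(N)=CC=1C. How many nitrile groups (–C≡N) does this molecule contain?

1

The nitrile motif appears at heavy-atom position 2 in the SMILES.
Other groups present: 2 hydroxyl, 1 primary amine.
Nitrile count: 1.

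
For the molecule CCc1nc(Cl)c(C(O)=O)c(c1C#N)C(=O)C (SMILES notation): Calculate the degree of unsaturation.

8

Molecular formula: C11H9ClN2O3.
DoU = (2C + 2 + N − H − X) / 2, where X is the halogen count and O/S are ignored.
    = (2·11 + 2 + 2 − 9 − 1) / 2 = 16 / 2 = 8.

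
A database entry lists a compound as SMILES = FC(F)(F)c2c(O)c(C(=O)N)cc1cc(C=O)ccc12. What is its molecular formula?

C13H8F3NO3

Walk through each heavy atom and fill implicit hydrogens from standard valence (C 4, N 3, O 2, S 2, halogen 1); for lowercase aromatic atoms, an aromatic c carries 1 H when it has two neighbours and 0 H with three, and aromatic n carries 0 H:
  atom 1: F (halogen, monovalent) → 0 H
  atom 2: C, bond orders sum to 4 (valence 4) → 0 H
  atom 3: F (halogen, monovalent) → 0 H
  atom 4: F (halogen, monovalent) → 0 H
  atom 5: aromatic c, 3 neighbours → 0 H
  atom 6: aromatic c, 3 neighbours → 0 H
  atom 7: O, bond orders sum to 1 (valence 2) → 1 H
  atom 8: aromatic c, 3 neighbours → 0 H
  atom 9: C, bond orders sum to 4 (valence 4) → 0 H
  atom 10: O, bond orders sum to 2 (valence 2) → 0 H
  atom 11: N, bond orders sum to 1 (valence 3) → 2 H
  atom 12: aromatic c, 2 neighbours → 1 H
  atom 13: aromatic c, 3 neighbours → 0 H
  atom 14: aromatic c, 2 neighbours → 1 H
  atom 15: aromatic c, 3 neighbours → 0 H
  atom 16: C, bond orders sum to 3 (valence 4) → 1 H
  atom 17: O, bond orders sum to 2 (valence 2) → 0 H
  atom 18: aromatic c, 2 neighbours → 1 H
  atom 19: aromatic c, 2 neighbours → 1 H
  atom 20: aromatic c, 3 neighbours → 0 H
Totals → C:13, H:8, F:3, N:1, O:3.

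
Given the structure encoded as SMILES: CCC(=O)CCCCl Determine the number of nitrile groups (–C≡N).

Scan the SMILES for the nitrile motif — none present.
Groups that are present: 1 ketone.

0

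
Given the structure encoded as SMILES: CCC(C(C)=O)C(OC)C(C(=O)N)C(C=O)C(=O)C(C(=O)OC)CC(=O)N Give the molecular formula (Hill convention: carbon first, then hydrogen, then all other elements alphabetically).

Walk through each heavy atom and fill implicit hydrogens from standard valence (C 4, N 3, O 2, S 2, halogen 1):
  atom 1: C, bond orders sum to 1 (valence 4) → 3 H
  atom 2: C, bond orders sum to 2 (valence 4) → 2 H
  atom 3: C, bond orders sum to 3 (valence 4) → 1 H
  atom 4: C, bond orders sum to 4 (valence 4) → 0 H
  atom 5: C, bond orders sum to 1 (valence 4) → 3 H
  atom 6: O, bond orders sum to 2 (valence 2) → 0 H
  atom 7: C, bond orders sum to 3 (valence 4) → 1 H
  atom 8: O, bond orders sum to 2 (valence 2) → 0 H
  atom 9: C, bond orders sum to 1 (valence 4) → 3 H
  atom 10: C, bond orders sum to 3 (valence 4) → 1 H
  atom 11: C, bond orders sum to 4 (valence 4) → 0 H
  atom 12: O, bond orders sum to 2 (valence 2) → 0 H
  atom 13: N, bond orders sum to 1 (valence 3) → 2 H
  atom 14: C, bond orders sum to 3 (valence 4) → 1 H
  atom 15: C, bond orders sum to 3 (valence 4) → 1 H
  atom 16: O, bond orders sum to 2 (valence 2) → 0 H
  atom 17: C, bond orders sum to 4 (valence 4) → 0 H
  atom 18: O, bond orders sum to 2 (valence 2) → 0 H
  atom 19: C, bond orders sum to 3 (valence 4) → 1 H
  atom 20: C, bond orders sum to 4 (valence 4) → 0 H
  atom 21: O, bond orders sum to 2 (valence 2) → 0 H
  atom 22: O, bond orders sum to 2 (valence 2) → 0 H
  atom 23: C, bond orders sum to 1 (valence 4) → 3 H
  atom 24: C, bond orders sum to 2 (valence 4) → 2 H
  atom 25: C, bond orders sum to 4 (valence 4) → 0 H
  atom 26: O, bond orders sum to 2 (valence 2) → 0 H
  atom 27: N, bond orders sum to 1 (valence 3) → 2 H
Totals → C:17, H:26, N:2, O:8.
In Hill order: C17H26N2O8.

C17H26N2O8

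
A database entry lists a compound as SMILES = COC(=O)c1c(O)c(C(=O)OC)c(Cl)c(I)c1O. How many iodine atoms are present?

Scan the SMILES for I atoms (remember two-letter symbols like Cl and Br are single atoms).
Iodine count: 1.

1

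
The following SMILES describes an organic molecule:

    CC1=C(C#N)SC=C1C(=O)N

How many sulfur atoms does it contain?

1

Scan the SMILES for S atoms (remember two-letter symbols like Cl and Br are single atoms).
Sulfur count: 1.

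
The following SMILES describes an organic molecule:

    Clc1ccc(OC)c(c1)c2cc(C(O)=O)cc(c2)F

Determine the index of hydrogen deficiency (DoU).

9

Molecular formula: C14H10ClFO3.
DoU = (2C + 2 + N − H − X) / 2, where X is the halogen count and O/S are ignored.
    = (2·14 + 2 + 0 − 10 − 2) / 2 = 18 / 2 = 9.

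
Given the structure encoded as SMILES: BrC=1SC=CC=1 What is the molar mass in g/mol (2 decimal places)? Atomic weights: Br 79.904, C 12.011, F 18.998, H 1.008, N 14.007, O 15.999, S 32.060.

First, the molecular formula is C4H3BrS (counting implicit H from valence).
  Br: 1 × 79.904 = 79.904
  C: 4 × 12.011 = 48.044
  H: 3 × 1.008 = 3.024
  S: 1 × 32.060 = 32.060
Sum: 1×79.904 + 4×12.011 + 3×1.008 + 1×32.060 = 163.032 → 163.03 g/mol.

163.03 g/mol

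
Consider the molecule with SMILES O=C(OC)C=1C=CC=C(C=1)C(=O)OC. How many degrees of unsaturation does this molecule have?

6

Degree of unsaturation = (number of rings) + (number of π bonds).
Ring closures in the SMILES: 1.
π bonds: 5 double bonds (each 1 DoU) → 5 DoU from unsaturation.
Total DoU = 1 + 5 = 6.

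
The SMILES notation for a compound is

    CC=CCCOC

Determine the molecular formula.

Walk through each heavy atom and fill implicit hydrogens from standard valence (C 4, N 3, O 2, S 2, halogen 1):
  atom 1: C, bond orders sum to 1 (valence 4) → 3 H
  atom 2: C, bond orders sum to 3 (valence 4) → 1 H
  atom 3: C, bond orders sum to 3 (valence 4) → 1 H
  atom 4: C, bond orders sum to 2 (valence 4) → 2 H
  atom 5: C, bond orders sum to 2 (valence 4) → 2 H
  atom 6: O, bond orders sum to 2 (valence 2) → 0 H
  atom 7: C, bond orders sum to 1 (valence 4) → 3 H
Totals → C:6, H:12, O:1.
In Hill order: C6H12O.

C6H12O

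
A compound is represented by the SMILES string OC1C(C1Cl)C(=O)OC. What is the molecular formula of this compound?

Walk through each heavy atom and fill implicit hydrogens from standard valence (C 4, N 3, O 2, S 2, halogen 1):
  atom 1: O, bond orders sum to 1 (valence 2) → 1 H
  atom 2: C, bond orders sum to 3 (valence 4) → 1 H
  atom 3: C, bond orders sum to 3 (valence 4) → 1 H
  atom 4: C, bond orders sum to 3 (valence 4) → 1 H
  atom 5: Cl (halogen, monovalent) → 0 H
  atom 6: C, bond orders sum to 4 (valence 4) → 0 H
  atom 7: O, bond orders sum to 2 (valence 2) → 0 H
  atom 8: O, bond orders sum to 2 (valence 2) → 0 H
  atom 9: C, bond orders sum to 1 (valence 4) → 3 H
Totals → C:5, H:7, Cl:1, O:3.
In Hill order: C5H7ClO3.

C5H7ClO3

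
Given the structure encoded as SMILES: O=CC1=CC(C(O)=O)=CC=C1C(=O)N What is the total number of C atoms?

9

Count every carbon token in the SMILES (each C, including those in ring-closure positions and inside branches).
Carbon count: 9.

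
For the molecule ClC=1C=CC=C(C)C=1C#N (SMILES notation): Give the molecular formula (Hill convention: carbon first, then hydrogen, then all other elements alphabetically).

C8H6ClN

Walk through each heavy atom and fill implicit hydrogens from standard valence (C 4, N 3, O 2, S 2, halogen 1):
  atom 1: Cl (halogen, monovalent) → 0 H
  atom 2: C, bond orders sum to 4 (valence 4) → 0 H
  atom 3: C, bond orders sum to 3 (valence 4) → 1 H
  atom 4: C, bond orders sum to 3 (valence 4) → 1 H
  atom 5: C, bond orders sum to 3 (valence 4) → 1 H
  atom 6: C, bond orders sum to 4 (valence 4) → 0 H
  atom 7: C, bond orders sum to 1 (valence 4) → 3 H
  atom 8: C, bond orders sum to 4 (valence 4) → 0 H
  atom 9: C, bond orders sum to 4 (valence 4) → 0 H
  atom 10: N, bond orders sum to 3 (valence 3) → 0 H
Totals → C:8, H:6, Cl:1, N:1.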